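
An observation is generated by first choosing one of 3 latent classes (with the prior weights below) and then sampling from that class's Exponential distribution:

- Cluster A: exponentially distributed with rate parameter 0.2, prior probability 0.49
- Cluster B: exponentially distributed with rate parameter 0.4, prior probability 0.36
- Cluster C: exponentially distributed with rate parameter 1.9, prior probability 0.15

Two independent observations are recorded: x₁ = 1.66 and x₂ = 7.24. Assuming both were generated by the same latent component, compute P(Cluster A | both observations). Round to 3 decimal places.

0.669

P(component k | x) = w_k·f_k(x) / marginal(x), where marginal(x) = Σ_j w_j·f_j(x).
Since both observations come from the same component, the likelihood for component k is f_k(x₁)·f_k(x₂).
  f_A = [0.2·e^(−0.2·1.66) = 0.2·e^(−0.3320) = 0.143497] × [0.047008] = 0.00674553
  f_B = [0.4·e^(−0.4·1.66) = 0.4·e^(−0.6640) = 0.205915] × [0.0220975] = 0.00455021
  f_C = [1.9·e^(−1.9·1.66) = 1.9·e^(−3.1540) = 0.081094] × [2.0165e-06] = 1.63526e-07
Weight by the priors:
  w_A·f_A = 0.49 × 0.00674553 = 0.00330531
  w_B·f_B = 0.36 × 0.00455021 = 0.00163808
  w_C·f_C = 0.15 × 1.63526e-07 = 2.45289e-08
Evidence: 0.00330531 + 0.00163808 + 2.45289e-08 = 0.00494341
P(Cluster A | x) ≈ 0.669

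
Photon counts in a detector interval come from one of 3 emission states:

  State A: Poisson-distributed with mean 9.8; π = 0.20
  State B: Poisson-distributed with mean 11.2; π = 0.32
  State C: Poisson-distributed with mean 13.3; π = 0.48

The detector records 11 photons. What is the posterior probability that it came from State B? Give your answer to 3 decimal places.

0.357

By Bayes' theorem, P(k | x) = P(Z=k) f_k(x) / Σ_j P(Z=j) f_j(x).
Evaluate each component's likelihood at the observed value:
  p_A = e^(−9.8)·9.8^11/11! = 0.111236
  p_B = e^(−11.2)·11.2^11/11! = 0.119164
  p_C = e^(−13.3)·13.3^11/11! = 0.0966264
Unnormalised posteriors:
  P(Z=A)·p_A = 0.20 × 0.111236 = 0.0222472
  P(Z=B)·p_B = 0.32 × 0.119164 = 0.0381324
  P(Z=C)·p_C = 0.48 × 0.0966264 = 0.0463807
Denominator: 0.0222472 + 0.0381324 + 0.0463807 = 0.10676
Responsibility of State B: 0.0381324 / 0.10676 ≈ 0.357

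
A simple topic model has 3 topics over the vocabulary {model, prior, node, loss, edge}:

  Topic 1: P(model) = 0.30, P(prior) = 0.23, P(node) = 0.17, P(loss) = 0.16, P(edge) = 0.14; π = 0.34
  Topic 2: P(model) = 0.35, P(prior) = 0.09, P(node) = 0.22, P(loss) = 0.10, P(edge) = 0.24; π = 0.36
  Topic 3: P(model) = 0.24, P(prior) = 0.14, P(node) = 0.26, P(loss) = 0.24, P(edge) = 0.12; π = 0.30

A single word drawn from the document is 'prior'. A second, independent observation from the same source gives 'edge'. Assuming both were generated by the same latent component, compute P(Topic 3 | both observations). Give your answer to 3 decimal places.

Posterior ∝ prior × likelihood, so P(k | x) ∝ π_k f_k(x); normalise over all components.
Since both observations come from the same component, the likelihood for component k is f_k(x₁)·f_k(x₂).
  L_1 = [0.23] × [0.14] = 0.0322
  L_2 = [0.09] × [0.24] = 0.0216
  L_3 = [0.14] × [0.12] = 0.0168
Weight by the priors:
  π_1·L_1 = 0.34 × 0.0322 = 0.010948
  π_2·L_2 = 0.36 × 0.0216 = 0.007776
  π_3·L_3 = 0.30 × 0.0168 = 0.00504
Normaliser: 0.010948 + 0.007776 + 0.00504 = 0.023764
So the posterior for Topic 3 is 0.00504 / 0.023764 ≈ 0.212.

0.212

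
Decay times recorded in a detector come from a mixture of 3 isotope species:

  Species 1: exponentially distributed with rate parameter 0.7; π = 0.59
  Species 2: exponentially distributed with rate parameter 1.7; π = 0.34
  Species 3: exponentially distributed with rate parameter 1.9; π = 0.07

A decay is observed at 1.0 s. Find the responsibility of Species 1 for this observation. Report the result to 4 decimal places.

By Bayes' theorem, P(k | x) = π_k f_k(x) / Σ_j π_j f_j(x).
Component likelihoods at x = 1.0 s:
  p_1 = 0.7·e^(−0.7·1.0) = 0.7·e^(−0.7000) = 0.34761
  p_2 = 1.7·e^(−1.7·1.0) = 1.7·e^(−1.7000) = 0.310562
  p_3 = 1.9·e^(−1.9·1.0) = 1.9·e^(−1.9000) = 0.28418
Prior × likelihood for each component:
  π_1·p_1 = 0.59 × 0.34761 = 0.20509
  π_2·p_2 = 0.34 × 0.310562 = 0.105591
  π_3·p_3 = 0.07 × 0.28418 = 0.0198926
Evidence: 0.20509 + 0.105591 + 0.0198926 = 0.330573
Responsibility of Species 1: 0.20509 / 0.330573 ≈ 0.6204

0.6204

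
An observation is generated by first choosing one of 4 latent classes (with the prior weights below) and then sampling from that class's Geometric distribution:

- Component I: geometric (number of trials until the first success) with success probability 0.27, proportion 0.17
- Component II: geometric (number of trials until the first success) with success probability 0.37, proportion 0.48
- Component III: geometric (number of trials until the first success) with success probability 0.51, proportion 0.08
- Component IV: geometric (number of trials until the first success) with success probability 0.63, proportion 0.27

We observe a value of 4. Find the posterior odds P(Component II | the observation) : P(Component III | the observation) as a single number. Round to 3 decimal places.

Only the two components matter; the odds are (P(Z=i) f_i(x)) / (P(Z=j) f_j(x)).
Geometric probabilities:
  p_I = 0.27·(1−0.27)^3 = 0.27·0.389017 = 0.105035
  p_II = 0.37·(1−0.37)^3 = 0.37·0.250047 = 0.0925174
  p_III = 0.51·(1−0.51)^3 = 0.51·0.117649 = 0.060001
  p_IV = 0.63·(1−0.63)^3 = 0.63·0.050653 = 0.0319114
Posterior odds = (P(Z=II)·p_II) / (P(Z=III)·p_III) = (0.48·0.0925174) / (0.08·0.060001) = 0.0444083 / 0.00480008 ≈ 9.252

9.252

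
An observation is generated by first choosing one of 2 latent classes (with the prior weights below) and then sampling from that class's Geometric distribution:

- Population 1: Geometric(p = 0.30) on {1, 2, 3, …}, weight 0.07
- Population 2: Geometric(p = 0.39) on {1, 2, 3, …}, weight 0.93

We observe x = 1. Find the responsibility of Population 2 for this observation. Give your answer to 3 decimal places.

Apply Bayes' rule: the posterior for each component is proportional to its prior times its likelihood at x.
Geometric probabilities:
  p_1 = 0.30·(1−0.30)^0 = 0.30·1 = 0.3
  p_2 = 0.39·(1−0.39)^0 = 0.39·1 = 0.39
Prior × likelihood for each component:
  w_1·p_1 = 0.07 × 0.3 = 0.021
  w_2·p_2 = 0.93 × 0.39 = 0.3627
Sum: 0.021 + 0.3627 = 0.3837
So the posterior for Population 2 is 0.3627 / 0.3837 ≈ 0.945.

0.945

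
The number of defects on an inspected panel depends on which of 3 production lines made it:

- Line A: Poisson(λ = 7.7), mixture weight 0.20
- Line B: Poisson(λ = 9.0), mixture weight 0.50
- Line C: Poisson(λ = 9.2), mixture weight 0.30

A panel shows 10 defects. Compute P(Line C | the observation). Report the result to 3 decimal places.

Posterior ∝ prior × likelihood, so P(k | x) ∝ P(Z=k) f_k(x); normalise over all components.
Poisson probabilities:
  L_A = e^(−7.7)·7.7^10/10! = 0.0914275
  L_B = e^(−9.0)·9.0^10/10! = 0.11858
  L_C = e^(−9.2)·9.2^10/10! = 0.12095
Prior × likelihood for each component:
  P(Z=A)·L_A = 0.20 × 0.0914275 = 0.0182855
  P(Z=B)·L_B = 0.50 × 0.11858 = 0.05929
  P(Z=C)·L_C = 0.30 × 0.12095 = 0.036285
Sum: 0.0182855 + 0.05929 + 0.036285 = 0.113861
Responsibility of Line C: 0.036285 / 0.113861 ≈ 0.319

0.319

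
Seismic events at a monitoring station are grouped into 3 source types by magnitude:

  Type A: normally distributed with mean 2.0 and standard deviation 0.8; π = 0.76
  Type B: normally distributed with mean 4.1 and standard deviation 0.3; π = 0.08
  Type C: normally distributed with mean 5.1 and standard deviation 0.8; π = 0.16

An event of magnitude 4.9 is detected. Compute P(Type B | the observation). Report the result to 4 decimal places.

The responsibility of component k is π_k f_k(x) divided by Σ_j π_j f_j(x).
Normal densities:
  p_A = (1/(0.8·√(2π)))·exp(−(4.9−2.0)²/(2·0.8²)) = 0.498678·exp(-6.57031) = 0.000698827
  p_B = (1/(0.3·√(2π)))·exp(−(4.9−4.1)²/(2·0.3²)) = 1.329808·exp(-3.55556) = 0.0379866
  p_C = (1/(0.8·√(2π)))·exp(−(4.9−5.1)²/(2·0.8²)) = 0.498678·exp(-0.03125) = 0.483335
Weight by the priors:
  π_A·p_A = 0.76 × 0.000698827 = 0.000531108
  π_B·p_B = 0.08 × 0.0379866 = 0.00303893
  π_C·p_C = 0.16 × 0.483335 = 0.0773336
Evidence: 0.000531108 + 0.00303893 + 0.0773336 = 0.0809037
P(Type B | the observation) = 0.00303893 / 0.0809037 ≈ 0.0376

0.0376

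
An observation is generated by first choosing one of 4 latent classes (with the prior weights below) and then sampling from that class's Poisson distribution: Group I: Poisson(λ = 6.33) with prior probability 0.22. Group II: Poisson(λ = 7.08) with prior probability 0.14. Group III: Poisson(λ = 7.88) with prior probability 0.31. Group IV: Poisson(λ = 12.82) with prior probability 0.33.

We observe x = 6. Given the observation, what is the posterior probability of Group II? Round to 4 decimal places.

The responsibility of component k is w_k f_k(x) divided by Σ_j w_j f_j(x).
Component likelihoods at x = 6:
  L_I = e^(−6.33)·6.33^6/6! = 0.159223
  L_II = e^(−7.08)·7.08^6/6! = 0.147252
  L_III = e^(−7.88)·7.88^6/6! = 0.125772
  L_IV = e^(−12.82)·12.82^6/6! = 0.0166855
Prior × likelihood for each component:
  w_I·L_I = 0.22 × 0.159223 = 0.0350291
  w_II·L_II = 0.14 × 0.147252 = 0.0206153
  w_III·L_III = 0.31 × 0.125772 = 0.0389893
  w_IV·L_IV = 0.33 × 0.0166855 = 0.00550623
Marginal: 0.0350291 + 0.0206153 + 0.0389893 + 0.00550623 = 0.10014
P(Group II | x) ≈ 0.2059

0.2059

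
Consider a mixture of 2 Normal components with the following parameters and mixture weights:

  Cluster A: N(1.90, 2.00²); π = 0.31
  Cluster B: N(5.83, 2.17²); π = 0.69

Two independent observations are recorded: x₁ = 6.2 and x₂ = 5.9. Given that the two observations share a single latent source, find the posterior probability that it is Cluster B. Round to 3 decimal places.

The responsibility of component k is π_k f_k(x) divided by Σ_j π_j f_j(x).
Since both observations come from the same component, the likelihood for component k is f_k(x₁)·f_k(x₂).
  L_A = [(1/(2.00·√(2π)))·exp(−(6.2−1.90)²/(2·2.00²)) = 0.199471·exp(-2.31125) = 0.019775] × [0.0269955] = 0.000533836
  L_B = [(1/(2.17·√(2π)))·exp(−(6.2−5.83)²/(2·2.17²)) = 0.183844·exp(-0.01454) = 0.181191] × [0.183749] = 0.0332937
Multiply by the mixture weights:
  π_A·L_A = 0.31 × 0.000533836 = 0.000165489
  π_B·L_B = 0.69 × 0.0332937 = 0.0229726
Normaliser: 0.000165489 + 0.0229726 = 0.0231381
P(Cluster B | x₁, x₂) ≈ 0.993

0.993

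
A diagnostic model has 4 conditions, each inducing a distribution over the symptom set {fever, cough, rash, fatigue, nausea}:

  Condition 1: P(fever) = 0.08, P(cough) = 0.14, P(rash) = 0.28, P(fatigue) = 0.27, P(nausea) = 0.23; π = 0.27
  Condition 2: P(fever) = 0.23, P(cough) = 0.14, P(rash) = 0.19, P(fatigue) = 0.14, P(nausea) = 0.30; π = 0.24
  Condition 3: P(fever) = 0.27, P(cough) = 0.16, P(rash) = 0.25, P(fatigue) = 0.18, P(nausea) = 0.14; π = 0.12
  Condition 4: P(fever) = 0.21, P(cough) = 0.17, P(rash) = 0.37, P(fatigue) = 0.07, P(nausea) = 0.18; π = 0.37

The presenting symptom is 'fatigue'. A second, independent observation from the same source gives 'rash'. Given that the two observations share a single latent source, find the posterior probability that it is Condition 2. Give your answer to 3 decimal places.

The responsibility of component k is π_k f_k(x) divided by Σ_j π_j f_j(x).
Since both observations come from the same component, the likelihood for component k is f_k(x₁)·f_k(x₂).
  L_1 = [P(fatigue | comp) = 0.27] × [0.28] = 0.0756
  L_2 = [P(fatigue | comp) = 0.14] × [0.19] = 0.0266
  L_3 = [P(fatigue | comp) = 0.18] × [0.25] = 0.045
  L_4 = [P(fatigue | comp) = 0.07] × [0.37] = 0.0259
Multiply by the mixture weights:
  π_1·L_1 = 0.27 × 0.0756 = 0.020412
  π_2·L_2 = 0.24 × 0.0266 = 0.006384
  π_3·L_3 = 0.12 × 0.045 = 0.0054
  π_4·L_4 = 0.37 × 0.0259 = 0.009583
Sum: 0.020412 + 0.006384 + 0.0054 + 0.009583 = 0.041779
Responsibility of Condition 2: 0.006384 / 0.041779 ≈ 0.153

0.153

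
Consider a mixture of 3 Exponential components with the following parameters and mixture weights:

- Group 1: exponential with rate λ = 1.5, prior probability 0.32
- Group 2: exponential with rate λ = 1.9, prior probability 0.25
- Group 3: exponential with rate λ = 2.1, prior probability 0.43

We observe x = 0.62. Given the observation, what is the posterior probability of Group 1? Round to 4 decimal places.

By Bayes' theorem, P(k | x) = w_k f_k(x) / Σ_j w_j f_j(x).
Exponential densities:
  f_1 = 0.591831
  f_2 = 0.584998
  f_3 = 0.571173
Weight by the priors:
  w_1·f_1 = 0.32 × 0.591831 = 0.189386
  w_2·f_2 = 0.25 × 0.584998 = 0.14625
  w_3·f_3 = 0.43 × 0.571173 = 0.245605
Denominator: 0.189386 + 0.14625 + 0.245605 = 0.58124
P(Group 1 | 0.62) = 0.189386 / 0.58124 ≈ 0.3258

0.3258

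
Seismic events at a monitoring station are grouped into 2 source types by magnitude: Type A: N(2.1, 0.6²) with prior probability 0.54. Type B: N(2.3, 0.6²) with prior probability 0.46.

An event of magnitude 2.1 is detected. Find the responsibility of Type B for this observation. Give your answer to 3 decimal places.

0.446

The responsibility of component k is w_k f_k(x) divided by Σ_j w_j f_j(x).
Evaluate each component's likelihood at the observed value:
  L_A = 0.664904
  L_B = 0.628972
Multiply by the mixture weights:
  w_A·L_A = 0.54 × 0.664904 = 0.359048
  w_B·L_B = 0.46 × 0.628972 = 0.289327
Sum: 0.359048 + 0.289327 = 0.648375
Responsibility of Type B: 0.289327 / 0.648375 ≈ 0.446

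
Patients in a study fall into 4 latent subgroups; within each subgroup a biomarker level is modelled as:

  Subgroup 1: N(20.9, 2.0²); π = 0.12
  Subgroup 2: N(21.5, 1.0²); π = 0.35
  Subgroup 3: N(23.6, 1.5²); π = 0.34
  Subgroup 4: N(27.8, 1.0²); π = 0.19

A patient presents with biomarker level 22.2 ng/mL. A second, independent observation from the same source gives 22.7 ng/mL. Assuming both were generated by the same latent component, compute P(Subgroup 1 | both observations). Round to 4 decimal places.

0.0701

Posterior ∝ prior × likelihood, so P(k | x) ∝ P(Z=k) f_k(x); normalise over all components.
Since both observations come from the same component, the likelihood for component k is f_k(x₁)·f_k(x₂).
  p_1 = [0.161486] × [0.133043] = 0.0214845
  p_2 = [0.312254] × [0.194186] = 0.0606354
  p_3 = [0.172052] × [0.22215] = 0.0382213
  p_4 = [6.18262e-08] × [8.97244e-07] = 5.54732e-14
Prior × likelihood for each component:
  P(Z=1)·p_1 = 0.12 × 0.0214845 = 0.00257815
  P(Z=2)·p_2 = 0.35 × 0.0606354 = 0.0212224
  P(Z=3)·p_3 = 0.34 × 0.0382213 = 0.0129952
  P(Z=4)·p_4 = 0.19 × 5.54732e-14 = 1.05399e-14
Marginal: 0.00257815 + 0.0212224 + 0.0129952 + 1.05399e-14 = 0.0367958
P(Subgroup 1 | data) ≈ 0.0701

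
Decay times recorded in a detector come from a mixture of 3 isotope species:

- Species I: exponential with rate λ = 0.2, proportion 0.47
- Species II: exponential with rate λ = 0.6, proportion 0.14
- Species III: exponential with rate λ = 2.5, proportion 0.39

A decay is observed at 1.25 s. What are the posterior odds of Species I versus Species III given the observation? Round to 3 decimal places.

Since P(k|x) ∝ w_k f_k(x), the posterior odds are w_i f_i(x) / (w_j f_j(x)).
Evaluate each component's likelihood at the observed value:
  L_I = 0.2·e^(−0.2·1.25) = 0.2·e^(−0.2500) = 0.15576
  L_II = 0.6·e^(−0.6·1.25) = 0.6·e^(−0.7500) = 0.28342
  L_III = 2.5·e^(−2.5·1.25) = 2.5·e^(−3.1250) = 0.109842
0.0732073 / 0.0428385 ≈ 1.709

1.709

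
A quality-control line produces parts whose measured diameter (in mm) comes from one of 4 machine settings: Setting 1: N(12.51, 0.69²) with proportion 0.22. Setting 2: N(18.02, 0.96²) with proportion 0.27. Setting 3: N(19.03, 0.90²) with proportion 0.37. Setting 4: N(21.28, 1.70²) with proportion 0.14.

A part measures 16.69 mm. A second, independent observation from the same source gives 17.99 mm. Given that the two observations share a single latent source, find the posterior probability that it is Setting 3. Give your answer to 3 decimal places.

0.066

By Bayes' theorem, P(k | x) = π_k f_k(x) / Σ_j π_j f_j(x).
Since both observations come from the same component, the likelihood for component k is f_k(x₁)·f_k(x₂).
  f_1 = [(1/(0.69·√(2π)))·exp(−(16.69−12.51)²/(2·0.69²)) = 0.578177·exp(-18.34951) = 6.20828e-09] × [1.1623e-14] = 7.21591e-23
  f_2 = [(1/(0.96·√(2π)))·exp(−(16.69−18.02)²/(2·0.96²)) = 0.415565·exp(-0.95969) = 0.159166] × [0.415362] = 0.0661116
  f_3 = [(1/(0.90·√(2π)))·exp(−(16.69−19.03)²/(2·0.90²)) = 0.443269·exp(-3.38000) = 0.0150922] × [0.227357] = 0.00343132
  f_4 = [(1/(1.70·√(2π)))·exp(−(16.69−21.28)²/(2·1.70²)) = 0.234672·exp(-3.64500) = 0.00612996] × [0.0360716] = 0.000221118
Prior × likelihood for each component:
  π_1·f_1 = 0.22 × 7.21591e-23 = 1.5875e-23
  π_2·f_2 = 0.27 × 0.0661116 = 0.0178501
  π_3·f_3 = 0.37 × 0.00343132 = 0.00126959
  π_4·f_4 = 0.14 × 0.000221118 = 3.09565e-05
Normaliser: 1.5875e-23 + 0.0178501 + 0.00126959 + 3.09565e-05 = 0.0191507
P(Setting 3 | x₁, x₂) ≈ 0.066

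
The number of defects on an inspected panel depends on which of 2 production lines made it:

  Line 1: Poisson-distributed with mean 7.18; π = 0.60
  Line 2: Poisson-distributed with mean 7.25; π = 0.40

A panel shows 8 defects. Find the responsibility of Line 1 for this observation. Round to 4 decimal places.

0.5982

The responsibility of component k is w_k f_k(x) divided by Σ_j w_j f_j(x).
Evaluate each component's likelihood at the observed value:
  L_1 = e^(−7.18)·7.18^8/8! = 0.133426
  L_2 = e^(−7.25)·7.25^8/8! = 0.134446
Prior × likelihood for each component:
  w_1·L_1 = 0.60 × 0.133426 = 0.0800556
  w_2·L_2 = 0.40 × 0.134446 = 0.0537785
Sum: 0.0800556 + 0.0537785 = 0.133834
P(Line 1 | the observation) = 0.0800556 / 0.133834 ≈ 0.5982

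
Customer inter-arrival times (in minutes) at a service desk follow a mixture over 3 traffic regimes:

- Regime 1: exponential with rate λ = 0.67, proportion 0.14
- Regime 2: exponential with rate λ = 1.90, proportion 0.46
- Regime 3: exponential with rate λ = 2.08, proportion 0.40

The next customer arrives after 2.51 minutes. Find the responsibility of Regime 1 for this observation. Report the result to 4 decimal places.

0.5943

The responsibility of component k is π_k f_k(x) divided by Σ_j π_j f_j(x).
Evaluate each component's likelihood at the observed value:
  L_1 = 0.67·e^(−0.67·2.51) = 0.67·e^(−1.6817) = 0.124658
  L_2 = 1.90·e^(−1.90·2.51) = 1.90·e^(−4.7690) = 0.0161288
  L_3 = 2.08·e^(−2.08·2.51) = 2.08·e^(−5.2208) = 0.0112383
Prior × likelihood for each component:
  π_1·L_1 = 0.14 × 0.124658 = 0.0174522
  π_2·L_2 = 0.46 × 0.0161288 = 0.00741927
  π_3·L_3 = 0.40 × 0.0112383 = 0.0044953
Normaliser: 0.0174522 + 0.00741927 + 0.0044953 = 0.0293668
So the posterior for Regime 1 is 0.0174522 / 0.0293668 ≈ 0.5943.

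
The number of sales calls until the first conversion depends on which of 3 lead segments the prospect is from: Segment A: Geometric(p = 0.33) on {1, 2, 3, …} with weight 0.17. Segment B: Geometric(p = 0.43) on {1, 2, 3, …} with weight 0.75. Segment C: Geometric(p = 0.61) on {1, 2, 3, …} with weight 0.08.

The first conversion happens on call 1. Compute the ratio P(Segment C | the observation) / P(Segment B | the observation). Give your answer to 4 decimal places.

The posterior odds equal the prior odds times the likelihood ratio: (π_i/π_j)·(f_i(x)/f_j(x)).
Evaluate each component's likelihood at the observed value:
  L_A = 0.33·(1−0.33)^0 = 0.33·1 = 0.33
  L_B = 0.43·(1−0.43)^0 = 0.43·1 = 0.43
  L_C = 0.61·(1−0.61)^0 = 0.61·1 = 0.61
Odds = (0.08/0.75) × (0.61/0.43) = 0.106667 × 1.4186 ≈ 0.1513

0.1513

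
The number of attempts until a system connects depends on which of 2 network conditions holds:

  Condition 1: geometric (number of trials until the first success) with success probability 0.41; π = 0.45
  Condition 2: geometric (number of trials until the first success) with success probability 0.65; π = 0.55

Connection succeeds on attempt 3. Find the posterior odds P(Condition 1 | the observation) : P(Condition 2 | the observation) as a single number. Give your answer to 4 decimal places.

1.4665

The posterior odds equal the prior odds times the likelihood ratio: (π_i/π_j)·(f_i(x)/f_j(x)).
Component likelihoods at x = 3:
  p_1 = 0.142721
  p_2 = 0.079625
Posterior odds = (π_1·p_1) / (π_2·p_2) = (0.45·0.142721) / (0.55·0.079625) = 0.0642245 / 0.0437937 ≈ 1.4665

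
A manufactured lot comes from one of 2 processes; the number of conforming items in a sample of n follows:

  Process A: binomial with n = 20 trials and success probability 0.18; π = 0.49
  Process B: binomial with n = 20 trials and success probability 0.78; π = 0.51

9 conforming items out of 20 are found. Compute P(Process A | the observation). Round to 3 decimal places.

0.775

The responsibility of component k is w_k f_k(x) divided by Σ_j w_j f_j(x).
Binomial probabilities:
  f_A = C(20,9)·0.18^9·0.82^11 = 167960·1.98359e-07·0.112707 = 0.00375501
  f_B = C(20,9)·0.78^9·0.22^11 = 167960·0.106869·5.84318e-08 = 0.00104883
Multiply by the mixture weights:
  w_A·f_A = 0.49 × 0.00375501 = 0.00183995
  w_B·f_B = 0.51 × 0.00104883 = 0.000534905
Denominator: 0.00183995 + 0.000534905 = 0.00237486
Responsibility of Process A: 0.00183995 / 0.00237486 ≈ 0.775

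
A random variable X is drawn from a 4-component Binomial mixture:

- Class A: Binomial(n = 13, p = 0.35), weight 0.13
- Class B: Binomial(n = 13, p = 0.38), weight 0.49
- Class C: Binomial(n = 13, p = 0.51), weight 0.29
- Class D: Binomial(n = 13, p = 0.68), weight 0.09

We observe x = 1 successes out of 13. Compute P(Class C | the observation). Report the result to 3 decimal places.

0.032

P(component k | x) = π_k·f_k(x) / marginal(x), where marginal(x) = Σ_j π_j·f_j(x).
Binomial probabilities:
  p_A = C(13,1)·0.35^1·0.65^12 = 13·0.35·0.00568801 = 0.0258804
  p_B = C(13,1)·0.38^1·0.62^12 = 13·0.38·0.00322627 = 0.0159378
  p_C = C(13,1)·0.51^1·0.49^12 = 13·0.51·0.000191581 = 0.00127018
  p_D = C(13,1)·0.68^1·0.32^12 = 13·0.68·1.15292e-06 = 1.01918e-05
Unnormalised posteriors:
  π_A·p_A = 0.13 × 0.0258804 = 0.00336446
  π_B·p_B = 0.49 × 0.0159378 = 0.0078095
  π_C·p_C = 0.29 × 0.00127018 = 0.000368353
  π_D·p_D = 0.09 × 1.01918e-05 = 9.17264e-07
Evidence: 0.00336446 + 0.0078095 + 0.000368353 + 9.17264e-07 = 0.0115432
P(Class C | x) = 0.000368353 / 0.0115432 ≈ 0.032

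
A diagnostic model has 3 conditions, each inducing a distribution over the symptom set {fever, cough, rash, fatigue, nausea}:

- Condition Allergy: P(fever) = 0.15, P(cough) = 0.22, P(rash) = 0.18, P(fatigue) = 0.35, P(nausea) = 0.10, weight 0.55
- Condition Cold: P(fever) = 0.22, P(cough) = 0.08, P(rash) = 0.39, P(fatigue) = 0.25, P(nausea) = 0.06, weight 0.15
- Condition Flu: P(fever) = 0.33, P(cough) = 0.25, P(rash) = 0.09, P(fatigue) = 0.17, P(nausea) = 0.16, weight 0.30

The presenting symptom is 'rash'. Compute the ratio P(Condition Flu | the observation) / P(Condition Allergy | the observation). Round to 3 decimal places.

The posterior odds equal the prior odds times the likelihood ratio: (w_i/w_j)·(f_i(x)/f_j(x)).
Categorical probabilities:
  p_Allergy = 0.18
  p_Cold = 0.39
  p_Flu = 0.09
Posterior odds = (w_Flu·p_Flu) / (w_Allergy·p_Allergy) = (0.30·0.09) / (0.55·0.18) = 0.027 / 0.099 ≈ 0.273

0.273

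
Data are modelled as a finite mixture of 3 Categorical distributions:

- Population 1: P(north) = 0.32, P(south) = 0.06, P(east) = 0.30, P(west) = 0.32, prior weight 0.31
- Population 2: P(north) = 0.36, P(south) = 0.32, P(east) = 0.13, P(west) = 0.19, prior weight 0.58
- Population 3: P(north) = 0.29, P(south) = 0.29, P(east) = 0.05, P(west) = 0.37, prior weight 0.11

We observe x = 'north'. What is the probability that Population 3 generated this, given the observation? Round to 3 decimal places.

P(component k | x) = π_k·f_k(x) / marginal(x), where marginal(x) = Σ_j π_j·f_j(x).
Categorical probabilities:
  p_1 = 0.32
  p_2 = 0.36
  p_3 = 0.29
Multiply by the mixture weights:
  π_1·p_1 = 0.31 × 0.32 = 0.0992
  π_2·p_2 = 0.58 × 0.36 = 0.2088
  π_3·p_3 = 0.11 × 0.29 = 0.0319
Marginal: 0.0992 + 0.2088 + 0.0319 = 0.3399
P(Population 3 | x) ≈ 0.094

0.094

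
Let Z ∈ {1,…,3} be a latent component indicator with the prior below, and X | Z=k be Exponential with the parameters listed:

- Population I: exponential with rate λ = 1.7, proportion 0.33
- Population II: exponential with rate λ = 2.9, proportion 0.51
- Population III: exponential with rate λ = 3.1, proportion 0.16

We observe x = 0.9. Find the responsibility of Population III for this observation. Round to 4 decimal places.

0.1169

Apply Bayes' rule: the posterior for each component is proportional to its prior times its likelihood at x.
Exponential densities:
  p_I = 1.7·e^(−1.7·0.9) = 1.7·e^(−1.5300) = 0.368111
  p_II = 2.9·e^(−2.9·0.9) = 2.9·e^(−2.6100) = 0.21325
  p_III = 3.1·e^(−3.1·0.9) = 3.1·e^(−2.7900) = 0.190406
Unnormalised posteriors:
  w_I·p_I = 0.33 × 0.368111 = 0.121477
  w_II·p_II = 0.51 × 0.21325 = 0.108758
  w_III·p_III = 0.16 × 0.190406 = 0.0304649
Normaliser: 0.121477 + 0.108758 + 0.0304649 = 0.260699
Responsibility of Population III: 0.0304649 / 0.260699 ≈ 0.1169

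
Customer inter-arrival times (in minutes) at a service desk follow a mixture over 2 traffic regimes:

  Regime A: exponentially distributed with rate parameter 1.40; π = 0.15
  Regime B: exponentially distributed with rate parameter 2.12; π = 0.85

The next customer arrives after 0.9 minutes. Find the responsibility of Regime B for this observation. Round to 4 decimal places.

Posterior ∝ prior × likelihood, so P(k | x) ∝ π_k f_k(x); normalise over all components.
Evaluate each component's likelihood at the observed value:
  L_A = 0.397116
  L_B = 0.314559
Unnormalised posteriors:
  π_A·L_A = 0.15 × 0.397116 = 0.0595673
  π_B·L_B = 0.85 × 0.314559 = 0.267375
Sum: 0.0595673 + 0.267375 = 0.326942
P(Regime B | 0.9 minutes) ≈ 0.8178

0.8178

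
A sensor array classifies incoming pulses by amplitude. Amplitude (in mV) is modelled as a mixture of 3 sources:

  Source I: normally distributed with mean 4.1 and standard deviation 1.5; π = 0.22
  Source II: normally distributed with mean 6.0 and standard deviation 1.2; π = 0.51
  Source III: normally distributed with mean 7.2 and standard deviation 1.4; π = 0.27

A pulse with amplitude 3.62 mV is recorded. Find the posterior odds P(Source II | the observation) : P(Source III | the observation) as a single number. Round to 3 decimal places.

Since P(k|x) ∝ π_k f_k(x), the posterior odds are π_i f_i(x) / (π_j f_j(x)).
Normal densities:
  L_I = 0.252687
  L_II = 0.046511
  L_III = 0.0108358
Odds = (0.51/0.27) × (0.046511/0.0108358) = 1.88889 × 4.29235 ≈ 8.108

8.108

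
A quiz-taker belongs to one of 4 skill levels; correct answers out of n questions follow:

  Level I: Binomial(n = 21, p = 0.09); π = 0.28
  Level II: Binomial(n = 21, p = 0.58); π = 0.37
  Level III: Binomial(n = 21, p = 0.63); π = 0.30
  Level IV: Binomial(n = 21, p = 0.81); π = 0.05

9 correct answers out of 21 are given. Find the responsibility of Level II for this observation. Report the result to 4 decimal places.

By Bayes' theorem, P(k | x) = π_k f_k(x) / Σ_j π_j f_j(x).
Evaluate each component's likelihood at the observed value:
  p_I = 3.67217e-05
  p_II = 0.065779
  p_III = 0.0302503
  p_IV = 9.76455e-05
Weight by the priors:
  π_I·p_I = 0.28 × 3.67217e-05 = 1.02821e-05
  π_II·p_II = 0.37 × 0.065779 = 0.0243382
  π_III·p_III = 0.30 × 0.0302503 = 0.00907509
  π_IV·p_IV = 0.05 × 9.76455e-05 = 4.88228e-06
Evidence: 1.02821e-05 + 0.0243382 + 0.00907509 + 4.88228e-06 = 0.0334285
So the posterior for Level II is 0.0243382 / 0.0334285 ≈ 0.7281.

0.7281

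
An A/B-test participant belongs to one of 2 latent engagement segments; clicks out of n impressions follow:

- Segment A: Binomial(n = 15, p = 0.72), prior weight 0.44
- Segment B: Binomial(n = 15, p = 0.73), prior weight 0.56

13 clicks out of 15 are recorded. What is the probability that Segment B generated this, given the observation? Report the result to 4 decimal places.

By Bayes' theorem, P(k | x) = π_k f_k(x) / Σ_j π_j f_j(x).
Binomial probabilities:
  f_A = C(15,13)·0.72^13·0.28^2 = 105·0.0139741·0.0784 = 0.115034
  f_B = C(15,13)·0.73^13·0.27^2 = 105·0.0167185·0.0729 = 0.127972
Weight by the priors:
  π_A·f_A = 0.44 × 0.115034 = 0.0506151
  π_B·f_B = 0.56 × 0.127972 = 0.0716642
Marginal: 0.0506151 + 0.0716642 = 0.122279
So the posterior for Segment B is 0.0716642 / 0.122279 ≈ 0.5861.

0.5861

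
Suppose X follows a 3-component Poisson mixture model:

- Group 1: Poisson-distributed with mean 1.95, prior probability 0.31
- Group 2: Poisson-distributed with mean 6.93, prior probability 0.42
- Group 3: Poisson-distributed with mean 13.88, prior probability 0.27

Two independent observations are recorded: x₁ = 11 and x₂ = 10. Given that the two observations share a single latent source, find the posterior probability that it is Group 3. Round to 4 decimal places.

0.5608

Posterior ∝ prior × likelihood, so P(k | x) ∝ π_k f_k(x); normalise over all components.
Since both observations come from the same component, the likelihood for component k is f_k(x₁)·f_k(x₂).
  f_1 = [e^(−1.95)·1.95^11/11! = 5.52524e-06] × [3.1168e-05] = 1.7221e-10
  f_2 = [e^(−6.93)·6.93^11/11! = 0.043376] × [0.0688507] = 0.00298647
  f_3 = [e^(−13.88)·13.88^11/11! = 0.0865209] × [0.0685684] = 0.0059326
Multiply by the mixture weights:
  π_1·f_1 = 0.31 × 1.7221e-10 = 5.33853e-11
  π_2·f_2 = 0.42 × 0.00298647 = 0.00125432
  π_3·f_3 = 0.27 × 0.0059326 = 0.0016018
Denominator: 5.33853e-11 + 0.00125432 + 0.0016018 = 0.00285612
Responsibility of Group 3: 0.0016018 / 0.00285612 ≈ 0.5608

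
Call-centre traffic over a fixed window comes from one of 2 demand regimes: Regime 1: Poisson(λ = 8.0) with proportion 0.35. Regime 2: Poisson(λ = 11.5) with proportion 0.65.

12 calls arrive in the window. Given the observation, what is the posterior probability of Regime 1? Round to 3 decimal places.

Apply Bayes' rule: the posterior for each component is proportional to its prior times its likelihood at x.
Poisson probabilities:
  p_1 = e^(−8.0)·8.0^12/12! = 0.0481268
  p_2 = e^(−11.5)·11.5^12/12! = 0.113149
Weight by the priors:
  π_1·p_1 = 0.35 × 0.0481268 = 0.0168444
  π_2·p_2 = 0.65 × 0.113149 = 0.0735468
Marginal: 0.0168444 + 0.0735468 = 0.0903912
P(Regime 1 | 12 calls) ≈ 0.186

0.186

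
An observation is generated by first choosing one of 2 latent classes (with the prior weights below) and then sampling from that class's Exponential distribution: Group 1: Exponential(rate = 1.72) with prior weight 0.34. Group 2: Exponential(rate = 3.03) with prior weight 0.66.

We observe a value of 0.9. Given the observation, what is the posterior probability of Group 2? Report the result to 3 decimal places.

0.513

By Bayes' theorem, P(k | x) = π_k f_k(x) / Σ_j π_j f_j(x).
Component likelihoods at x = 0.9:
  p_1 = 1.72·e^(−1.72·0.9) = 1.72·e^(−1.5480) = 0.365797
  p_2 = 3.03·e^(−3.03·0.9) = 3.03·e^(−2.7270) = 0.198208
Weight by the priors:
  π_1·p_1 = 0.34 × 0.365797 = 0.124371
  π_2·p_2 = 0.66 × 0.198208 = 0.130817
Sum: 0.124371 + 0.130817 = 0.255189
Responsibility of Group 2: 0.130817 / 0.255189 ≈ 0.513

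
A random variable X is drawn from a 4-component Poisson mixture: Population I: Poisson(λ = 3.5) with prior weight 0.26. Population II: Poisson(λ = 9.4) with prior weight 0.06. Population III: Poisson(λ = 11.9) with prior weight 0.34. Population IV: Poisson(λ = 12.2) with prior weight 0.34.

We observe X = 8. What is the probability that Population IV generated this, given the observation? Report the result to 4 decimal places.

0.3735

P(component k | x) = π_k·f_k(x) / marginal(x), where marginal(x) = Σ_j π_j·f_j(x).
Component likelihoods at x = 8:
  L_I = e^(−3.5)·3.5^8/8! = 0.0168653
  L_II = e^(−9.4)·9.4^8/8! = 0.125065
  L_III = e^(−11.9)·11.9^8/8! = 0.0677253
  L_IV = e^(−12.2)·12.2^8/8! = 0.0612302
Prior × likelihood for each component:
  π_I·L_I = 0.26 × 0.0168653 = 0.00438497
  π_II·L_II = 0.06 × 0.125065 = 0.00750387
  π_III·L_III = 0.34 × 0.0677253 = 0.0230266
  π_IV·L_IV = 0.34 × 0.0612302 = 0.0208183
Marginal: 0.00438497 + 0.00750387 + 0.0230266 + 0.0208183 = 0.0557337
P(Population IV | x) = 0.0208183 / 0.0557337 ≈ 0.3735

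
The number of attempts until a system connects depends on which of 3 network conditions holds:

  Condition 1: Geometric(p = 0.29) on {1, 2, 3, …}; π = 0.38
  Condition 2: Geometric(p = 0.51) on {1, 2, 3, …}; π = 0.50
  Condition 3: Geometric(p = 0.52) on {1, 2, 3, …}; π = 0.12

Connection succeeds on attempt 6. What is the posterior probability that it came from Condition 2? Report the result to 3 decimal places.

Apply Bayes' rule: the posterior for each component is proportional to its prior times its likelihood at x.
Evaluate each component's likelihood at the observed value:
  f_1 = 0.29·(1−0.29)^5 = 0.29·0.180423 = 0.0523227
  f_2 = 0.51·(1−0.51)^5 = 0.51·0.0282475 = 0.0144062
  f_3 = 0.52·(1−0.52)^5 = 0.52·0.0254804 = 0.0132498
Prior × likelihood for each component:
  π_1·f_1 = 0.38 × 0.0523227 = 0.0198826
  π_2·f_2 = 0.50 × 0.0144062 = 0.00720312
  π_3·f_3 = 0.12 × 0.0132498 = 0.00158998
Normaliser: 0.0198826 + 0.00720312 + 0.00158998 = 0.0286757
Responsibility of Condition 2: 0.00720312 / 0.0286757 ≈ 0.251

0.251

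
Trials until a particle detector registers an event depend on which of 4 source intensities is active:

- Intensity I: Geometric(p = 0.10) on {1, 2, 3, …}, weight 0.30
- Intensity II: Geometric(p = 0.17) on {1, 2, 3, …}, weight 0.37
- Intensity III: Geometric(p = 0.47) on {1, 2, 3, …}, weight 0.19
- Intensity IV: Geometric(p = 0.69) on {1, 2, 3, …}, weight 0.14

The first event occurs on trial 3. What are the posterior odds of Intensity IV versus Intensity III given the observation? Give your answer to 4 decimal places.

0.3701

Posterior odds = (w_i f_i(x)) / (w_j f_j(x)); the normalising sum cancels.
Component likelihoods at x = 3:
  f_I = 0.10·(1−0.10)^2 = 0.10·0.81 = 0.081
  f_II = 0.17·(1−0.17)^2 = 0.17·0.6889 = 0.117113
  f_III = 0.47·(1−0.47)^2 = 0.47·0.2809 = 0.132023
  f_IV = 0.69·(1−0.69)^2 = 0.69·0.0961 = 0.066309
Posterior odds = (w_IV·f_IV) / (w_III·f_III) = (0.14·0.066309) / (0.19·0.132023) = 0.00928326 / 0.0250844 ≈ 0.3701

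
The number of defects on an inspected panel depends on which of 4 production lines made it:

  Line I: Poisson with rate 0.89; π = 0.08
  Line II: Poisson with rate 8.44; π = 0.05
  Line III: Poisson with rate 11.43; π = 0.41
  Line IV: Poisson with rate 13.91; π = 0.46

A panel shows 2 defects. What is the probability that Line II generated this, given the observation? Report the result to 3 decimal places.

By Bayes' theorem, P(k | x) = P(Z=k) f_k(x) / Σ_j P(Z=j) f_j(x).
Poisson probabilities:
  p_I = 0.16264
  p_II = 0.00769501
  p_III = 0.000709703
  p_IV = 8.80213e-05
Unnormalised posteriors:
  P(Z=I)·p_I = 0.08 × 0.16264 = 0.0130112
  P(Z=II)·p_II = 0.05 × 0.00769501 = 0.000384751
  P(Z=III)·p_III = 0.41 × 0.000709703 = 0.000290978
  P(Z=IV)·p_IV = 0.46 × 8.80213e-05 = 4.04898e-05
Sum: 0.0130112 + 0.000384751 + 0.000290978 + 4.04898e-05 = 0.0137274
So the posterior for Line II is 0.000384751 / 0.0137274 ≈ 0.028.

0.028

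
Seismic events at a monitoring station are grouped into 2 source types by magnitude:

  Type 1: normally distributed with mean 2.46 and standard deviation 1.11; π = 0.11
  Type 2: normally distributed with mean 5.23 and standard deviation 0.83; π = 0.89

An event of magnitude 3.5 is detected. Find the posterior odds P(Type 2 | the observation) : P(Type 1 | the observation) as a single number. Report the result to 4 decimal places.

1.9120

The posterior odds equal the prior odds times the likelihood ratio: (P(Z=i)/P(Z=j))·(f_i(x)/f_j(x)).
Component likelihoods at x = 3.5:
  p_1 = (1/(1.11·√(2π)))·exp(−(3.5−2.46)²/(2·1.11²)) = 0.359407·exp(-0.43893) = 0.23172
  p_2 = (1/(0.83·√(2π)))·exp(−(3.5−5.23)²/(2·0.83²)) = 0.480653·exp(-2.17223) = 0.0547575
Posterior odds = (P(Z=2)·p_2) / (P(Z=1)·p_1) = (0.89·0.0547575) / (0.11·0.23172) = 0.0487342 / 0.0254892 ≈ 1.9120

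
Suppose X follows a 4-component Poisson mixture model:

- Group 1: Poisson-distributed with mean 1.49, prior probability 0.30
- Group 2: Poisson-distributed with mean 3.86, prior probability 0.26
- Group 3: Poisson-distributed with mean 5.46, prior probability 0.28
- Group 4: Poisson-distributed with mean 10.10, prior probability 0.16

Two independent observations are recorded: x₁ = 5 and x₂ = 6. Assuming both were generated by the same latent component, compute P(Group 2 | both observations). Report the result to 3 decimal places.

Apply Bayes' rule: the posterior for each component is proportional to its prior times its likelihood at x.
Since both observations come from the same component, the likelihood for component k is f_k(x₁)·f_k(x₂).
  L_1 = [0.0137928] × [0.0034252] = 4.7243e-05
  L_2 = [0.150445] × [0.0967865] = 0.0145611
  L_3 = [0.172002] × [0.156522] = 0.0269221
  L_4 = [0.0359792] × [0.060565] = 0.00217908
Prior × likelihood for each component:
  π_1·L_1 = 0.30 × 4.7243e-05 = 1.41729e-05
  π_2·L_2 = 0.26 × 0.0145611 = 0.00378588
  π_3·L_3 = 0.28 × 0.0269221 = 0.0075382
  π_4·L_4 = 0.16 × 0.00217908 = 0.000348653
Denominator: 1.41729e-05 + 0.00378588 + 0.0075382 + 0.000348653 = 0.0116869
P(Group 2 | x₁,x₂) = 0.00378588 / 0.0116869 ≈ 0.324

0.324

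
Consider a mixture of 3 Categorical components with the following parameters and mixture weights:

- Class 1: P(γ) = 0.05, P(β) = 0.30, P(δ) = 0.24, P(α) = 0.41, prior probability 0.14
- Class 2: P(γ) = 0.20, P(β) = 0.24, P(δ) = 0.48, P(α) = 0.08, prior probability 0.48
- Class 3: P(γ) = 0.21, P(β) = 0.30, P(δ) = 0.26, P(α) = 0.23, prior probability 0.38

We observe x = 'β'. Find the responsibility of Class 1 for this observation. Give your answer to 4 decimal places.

Posterior ∝ prior × likelihood, so P(k | x) ∝ w_k f_k(x); normalise over all components.
Component likelihoods at x = 'β':
  L_1 = P(β | comp) = 0.30
  L_2 = P(β | comp) = 0.24
  L_3 = P(β | comp) = 0.30
Weight by the priors:
  w_1·L_1 = 0.14 × 0.3 = 0.042
  w_2·L_2 = 0.48 × 0.24 = 0.1152
  w_3·L_3 = 0.38 × 0.3 = 0.114
Marginal: 0.042 + 0.1152 + 0.114 = 0.2712
P(Class 1 | 'β') = 0.042 / 0.2712 ≈ 0.1549

0.1549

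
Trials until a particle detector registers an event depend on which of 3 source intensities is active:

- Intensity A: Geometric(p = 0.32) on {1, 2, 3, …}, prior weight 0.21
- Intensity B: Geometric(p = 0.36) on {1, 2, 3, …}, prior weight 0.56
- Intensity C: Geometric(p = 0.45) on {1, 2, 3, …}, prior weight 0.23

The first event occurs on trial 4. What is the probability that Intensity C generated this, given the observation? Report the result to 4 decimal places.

0.1888

Posterior ∝ prior × likelihood, so P(k | x) ∝ π_k f_k(x); normalise over all components.
Evaluate each component's likelihood at the observed value:
  p_A = 0.100618
  p_B = 0.0943718
  p_C = 0.0748688
Prior × likelihood for each component:
  π_A·p_A = 0.21 × 0.100618 = 0.0211298
  π_B·p_B = 0.56 × 0.0943718 = 0.0528482
  π_C·p_C = 0.23 × 0.0748688 = 0.0172198
Sum: 0.0211298 + 0.0528482 + 0.0172198 = 0.0911979
So the posterior for Intensity C is 0.0172198 / 0.0911979 ≈ 0.1888.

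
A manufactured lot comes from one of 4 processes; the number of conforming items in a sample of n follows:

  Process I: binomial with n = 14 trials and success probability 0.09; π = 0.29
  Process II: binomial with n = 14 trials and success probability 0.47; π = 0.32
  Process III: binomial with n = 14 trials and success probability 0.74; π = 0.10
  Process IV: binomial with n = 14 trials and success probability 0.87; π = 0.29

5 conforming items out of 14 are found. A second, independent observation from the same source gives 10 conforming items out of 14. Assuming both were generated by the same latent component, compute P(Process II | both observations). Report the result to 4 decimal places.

0.9736

By Bayes' theorem, P(k | x) = π_k f_k(x) / Σ_j π_j f_j(x).
Since both observations come from the same component, the likelihood for component k is f_k(x₁)·f_k(x₂).
  L_I = [C(14,5)·0.09^5·0.91^9 = 2002·5.9049e-06·0.42793 = 0.00505882] × [2.39345e-08] = 1.2108e-10
  L_II = [C(14,5)·0.47^5·0.53^9 = 2002·0.0229345·0.00329976 = 0.151508] × [0.0415447] = 0.00629437
  L_III = [C(14,5)·0.74^5·0.26^9 = 2002·0.221901·5.4295e-06 = 0.00241203] × [0.22524] = 0.000543285
  L_IV = [C(14,5)·0.87^5·0.13^9 = 2002·0.498421·1.06045e-08 = 1.05816e-05] × [0.0710232] = 7.51537e-07
Multiply by the mixture weights:
  π_I·L_I = 0.29 × 1.2108e-10 = 3.51133e-11
  π_II·L_II = 0.32 × 0.00629437 = 0.0020142
  π_III·L_III = 0.10 × 0.000543285 = 5.43285e-05
  π_IV·L_IV = 0.29 × 7.51537e-07 = 2.17946e-07
Evidence: 3.51133e-11 + 0.0020142 + 5.43285e-05 + 2.17946e-07 = 0.00206875
So the posterior for Process II is 0.0020142 / 0.00206875 ≈ 0.9736.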